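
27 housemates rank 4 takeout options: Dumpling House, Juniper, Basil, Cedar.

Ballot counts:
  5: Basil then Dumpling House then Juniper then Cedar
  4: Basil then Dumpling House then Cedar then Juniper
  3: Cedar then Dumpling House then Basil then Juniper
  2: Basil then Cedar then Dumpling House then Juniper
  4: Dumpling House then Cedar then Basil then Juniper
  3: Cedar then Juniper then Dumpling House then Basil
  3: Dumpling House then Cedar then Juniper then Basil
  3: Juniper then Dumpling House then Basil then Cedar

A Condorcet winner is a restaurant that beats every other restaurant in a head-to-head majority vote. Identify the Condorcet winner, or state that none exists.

Dumpling House

Pairwise majorities:
Dumpling House–Juniper: Dumpling House 21–6.
Dumpling House vs Basil: Dumpling House wins 16–11.
Dumpling House vs Cedar: Dumpling House wins 19–8.
Juniper–Basil: Basil 18–9.
Juniper vs Cedar: Cedar, 19–8.
Basil vs Cedar: Basil wins 14–13.
Dumpling House beats each of Juniper, Basil, Cedar — Dumpling House is the Condorcet winner.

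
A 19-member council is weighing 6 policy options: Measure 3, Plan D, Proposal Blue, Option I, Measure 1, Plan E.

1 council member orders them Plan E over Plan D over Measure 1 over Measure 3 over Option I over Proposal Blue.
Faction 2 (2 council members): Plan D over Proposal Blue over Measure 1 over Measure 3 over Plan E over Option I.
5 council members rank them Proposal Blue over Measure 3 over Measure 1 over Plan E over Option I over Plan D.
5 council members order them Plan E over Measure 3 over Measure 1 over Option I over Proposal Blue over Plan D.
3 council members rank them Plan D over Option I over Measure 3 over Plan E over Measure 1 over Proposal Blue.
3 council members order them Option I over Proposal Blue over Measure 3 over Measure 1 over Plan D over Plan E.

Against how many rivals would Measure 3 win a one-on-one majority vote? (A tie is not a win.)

Measure 3 against each rival (19 council members):
Measure 3 vs Plan D: Measure 3 preferred on 5+5+3 = 13 ballots; Measure 3 wins 13–6.
Measure 3 vs Proposal Blue: 1+5+3 = 9 for Measure 3, 10 for Proposal Blue — Proposal Blue by 10–9.
Measure 3 vs Option I: 13 to 6, Measure 3.
Measure 3 vs Measure 1: Measure 3, 16–3.
Measure 3 vs Plan E: Measure 3 wins 13–6.
Measure 3 beats Plan D, Option I, Measure 1, Plan E; loses to Proposal Blue — 4 pairwise wins.

4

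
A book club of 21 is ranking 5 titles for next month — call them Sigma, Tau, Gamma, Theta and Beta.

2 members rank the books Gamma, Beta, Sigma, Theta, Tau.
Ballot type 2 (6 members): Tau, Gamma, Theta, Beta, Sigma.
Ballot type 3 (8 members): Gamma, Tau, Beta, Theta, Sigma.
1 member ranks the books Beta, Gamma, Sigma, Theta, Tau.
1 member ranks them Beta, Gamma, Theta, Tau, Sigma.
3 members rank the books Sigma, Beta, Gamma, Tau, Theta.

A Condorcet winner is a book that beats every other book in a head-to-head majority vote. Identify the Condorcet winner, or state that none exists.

Check each pair by majority over 21 ballots:
Sigma vs Tau: 2+1+3 = 6 for Sigma, 15 for Tau — Tau by 15–6.
Sigma vs Gamma: Sigma is ranked higher on 3 ballots, Gamma on 18. Gamma wins 18–3.
Sigma vs Theta: Sigma preferred on 2+1+3 = 6 ballots; Theta wins 15–6.
Sigma vs Beta: Beta, 18–3.
Tau vs Gamma: 6 to 15, Gamma.
Tau vs Theta: 17 to 4, Tau.
Tau vs Beta: Tau wins 14–7.
Gamma vs Theta: Gamma, 21–0.
Gamma vs Beta: Gamma wins 16–5.
Theta vs Beta: 6 to 15, Beta.
Gamma defeats every rival head-to-head and is the Condorcet winner.

Gamma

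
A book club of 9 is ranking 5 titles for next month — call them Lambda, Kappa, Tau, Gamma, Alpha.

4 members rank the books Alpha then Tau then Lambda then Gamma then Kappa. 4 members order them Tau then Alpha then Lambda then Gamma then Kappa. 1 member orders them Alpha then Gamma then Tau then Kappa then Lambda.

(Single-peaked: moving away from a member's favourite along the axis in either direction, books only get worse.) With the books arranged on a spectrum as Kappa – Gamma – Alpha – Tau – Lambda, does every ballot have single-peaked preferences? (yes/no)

yes

Axis positions: Kappa=1, Gamma=2, Alpha=3, Tau=4, Lambda=5.
Cluster 1 (peak Alpha at position 3): ranking walks positions 3-4-5-2-1, expanding outward from the peak — single-peaked.
Cluster 2 (peak Tau at position 4): ranking walks positions 4-3-5-2-1, expanding outward from the peak — single-peaked.
Cluster 3 (peak Alpha at position 3): ranking walks positions 3-2-4-1-5, expanding outward from the peak — single-peaked.
Every ranking is single-peaked on this axis.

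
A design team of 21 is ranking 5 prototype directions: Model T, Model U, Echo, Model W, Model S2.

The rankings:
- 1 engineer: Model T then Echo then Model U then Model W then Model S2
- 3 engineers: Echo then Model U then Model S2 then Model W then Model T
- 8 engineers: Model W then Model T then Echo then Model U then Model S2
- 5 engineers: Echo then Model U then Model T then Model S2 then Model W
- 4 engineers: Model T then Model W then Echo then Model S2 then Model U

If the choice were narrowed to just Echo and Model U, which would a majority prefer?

Ballots ranking Echo above Model U: 1 + 3 + 8 + 5 + 4 = 21.
Ballots ranking Model U above Echo: 21 − 21 = 0.
Echo wins the head-to-head 21–0.

Echo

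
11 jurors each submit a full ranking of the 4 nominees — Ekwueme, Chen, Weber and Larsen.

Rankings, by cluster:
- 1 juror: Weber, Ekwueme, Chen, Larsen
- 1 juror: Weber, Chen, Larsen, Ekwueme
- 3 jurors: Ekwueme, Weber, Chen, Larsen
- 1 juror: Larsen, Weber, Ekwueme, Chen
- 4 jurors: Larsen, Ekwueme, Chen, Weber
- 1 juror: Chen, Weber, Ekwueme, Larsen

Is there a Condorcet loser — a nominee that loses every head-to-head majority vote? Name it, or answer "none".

none

Head-to-head results (11 jurors):
Ekwueme vs Chen: Ekwueme wins 9–2.
Ekwueme–Weber: Ekwueme 7–4.
Ekwueme vs Larsen: Ekwueme preferred on 1+3+1 = 5 ballots; Larsen wins 6–5.
Chen vs Weber: Weber, 6–5.
Chen–Larsen: Chen 6–5.
Weber vs Larsen: Weber is ranked higher on 1+1+3+1 = 6 ballots, Larsen on 5. Weber wins 6–5.
No nominee is winless: Ekwueme beats Chen; Chen beats Larsen; Weber beats Chen; Larsen beats Ekwueme. There is no Condorcet loser.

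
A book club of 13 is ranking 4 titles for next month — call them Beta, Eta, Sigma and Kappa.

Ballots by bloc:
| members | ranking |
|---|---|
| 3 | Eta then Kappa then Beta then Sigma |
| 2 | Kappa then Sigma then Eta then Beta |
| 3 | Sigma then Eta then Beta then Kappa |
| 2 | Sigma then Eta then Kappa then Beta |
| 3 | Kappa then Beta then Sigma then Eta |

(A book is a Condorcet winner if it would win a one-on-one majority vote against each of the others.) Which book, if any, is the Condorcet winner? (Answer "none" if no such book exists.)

Pairwise majorities:
Beta vs Eta: 3 to 10, Eta.
Beta vs Sigma: 3+3 = 6 for Beta, 7 for Sigma — Sigma by 7–6.
Beta vs Kappa: Beta preferred on 3 ballots; Kappa wins 10–3.
Eta vs Sigma: Eta preferred on 3 ballots; Sigma wins 10–3.
Eta vs Kappa: 8 to 5, Eta.
Sigma vs Kappa: 5 to 8, Kappa.
No book is unbeaten: Beta loses to Eta; Eta loses to Sigma; Sigma loses to Kappa; Kappa loses to Eta. In particular Eta > Kappa > Sigma > Eta is a majority cycle — no Condorcet winner exists.

none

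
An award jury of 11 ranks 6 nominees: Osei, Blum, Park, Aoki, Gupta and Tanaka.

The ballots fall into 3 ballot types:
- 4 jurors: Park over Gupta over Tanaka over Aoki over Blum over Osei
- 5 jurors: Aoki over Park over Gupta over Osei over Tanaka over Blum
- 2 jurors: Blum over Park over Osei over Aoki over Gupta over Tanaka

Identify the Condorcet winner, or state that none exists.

Park

Pairwise majorities:
Osei vs Blum: Blum, 6–5.
Osei vs Park: Park, 11–0.
Osei vs Aoki: Aoki wins 9–2.
Osei vs Gupta: Gupta, 9–2.
Osei vs Tanaka: Osei wins 7–4.
Blum vs Park: Park wins 9–2.
Blum vs Aoki: Aoki wins 9–2.
Blum vs Gupta: Gupta wins 9–2.
Blum–Tanaka: Tanaka 9–2.
Park vs Aoki: Park wins 6–5.
Park vs Gupta: Park wins 11–0.
Park–Tanaka: Park 11–0.
Aoki–Gupta: Aoki 7–4.
Aoki–Tanaka: Aoki 7–4.
Gupta–Tanaka: Gupta 11–0.
Park beats each of Osei, Blum, Aoki, Gupta, Tanaka — Park is the Condorcet winner.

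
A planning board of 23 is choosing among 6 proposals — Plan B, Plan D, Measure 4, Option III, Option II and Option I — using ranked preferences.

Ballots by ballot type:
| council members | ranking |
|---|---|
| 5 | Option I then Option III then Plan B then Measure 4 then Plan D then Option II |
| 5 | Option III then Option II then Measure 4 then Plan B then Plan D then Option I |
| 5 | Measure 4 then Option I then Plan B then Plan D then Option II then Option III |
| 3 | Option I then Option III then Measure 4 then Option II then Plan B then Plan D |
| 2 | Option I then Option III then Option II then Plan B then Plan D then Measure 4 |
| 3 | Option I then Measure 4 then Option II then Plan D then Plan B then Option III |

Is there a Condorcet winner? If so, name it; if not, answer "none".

Option I

Check each pair by majority over 23 ballots:
Plan B vs Plan D: 20 to 3, Plan B.
Plan B vs Measure 4: Plan B is ranked higher on 5+2 = 7 ballots, Measure 4 on 16. Measure 4 wins 16–7.
Plan B vs Option III: Option III, 15–8.
Plan B vs Option II: Plan B preferred on 5+5 = 10 ballots; Option II wins 13–10.
Plan B vs Option I: 5 to 18, Option I.
Plan D vs Measure 4: 2 to 21, Measure 4.
Plan D vs Option III: Plan D preferred on 5+3 = 8 ballots; Option III wins 15–8.
Plan D vs Option II: Option II, 13–10.
Plan D vs Option I: 5 for Plan D, 18 for Option I — Option I by 18–5.
Measure 4–Option III: Option III 15–8.
Measure 4 vs Option II: Measure 4 wins 16–7.
Measure 4 vs Option I: Measure 4 is ranked higher on 5+5 = 10 ballots, Option I on 13. Option I wins 13–10.
Option III–Option II: Option III 15–8.
Option III vs Option I: 5 to 18, Option I.
Option II vs Option I: Option I, 18–5.
Only Option I has no losses; Option I is the Condorcet winner.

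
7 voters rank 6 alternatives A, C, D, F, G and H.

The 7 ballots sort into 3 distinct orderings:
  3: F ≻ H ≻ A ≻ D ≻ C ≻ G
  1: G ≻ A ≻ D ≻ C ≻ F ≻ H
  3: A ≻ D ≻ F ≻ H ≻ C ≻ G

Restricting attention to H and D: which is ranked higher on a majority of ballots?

D

Ballots ranking H above D: 3.
Ballots ranking D above H: 7 − 3 = 4.
D wins the head-to-head 4–3.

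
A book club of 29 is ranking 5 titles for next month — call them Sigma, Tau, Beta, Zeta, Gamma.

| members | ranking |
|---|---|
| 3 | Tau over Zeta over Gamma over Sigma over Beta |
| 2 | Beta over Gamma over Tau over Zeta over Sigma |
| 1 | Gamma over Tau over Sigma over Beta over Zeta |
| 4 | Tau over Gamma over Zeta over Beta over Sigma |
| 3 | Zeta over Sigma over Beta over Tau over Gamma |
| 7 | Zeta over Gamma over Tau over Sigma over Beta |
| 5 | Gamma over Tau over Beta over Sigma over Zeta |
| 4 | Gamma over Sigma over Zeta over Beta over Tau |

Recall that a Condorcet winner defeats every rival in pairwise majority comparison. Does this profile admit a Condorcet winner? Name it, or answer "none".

Pairwise majorities:
Sigma vs Tau: Tau wins 22–7.
Sigma–Beta: Sigma 18–11.
Sigma vs Zeta: Sigma preferred on 1+5+4 = 10 ballots; Zeta wins 19–10.
Sigma vs Gamma: 3 for Sigma, 26 for Gamma — Gamma by 26–3.
Tau vs Beta: Tau preferred on 3+1+4+7+5 = 20 ballots; Tau wins 20–9.
Tau vs Zeta: 3+2+1+4+5 = 15 for Tau, 14 for Zeta — Tau by 15–14.
Tau vs Gamma: 10 to 19, Gamma.
Beta vs Zeta: 8 to 21, Zeta.
Beta vs Gamma: 5 to 24, Gamma.
Zeta vs Gamma: Gamma wins 16–13.
Gamma wins every pairwise contest, so Gamma is the Condorcet winner.

Gamma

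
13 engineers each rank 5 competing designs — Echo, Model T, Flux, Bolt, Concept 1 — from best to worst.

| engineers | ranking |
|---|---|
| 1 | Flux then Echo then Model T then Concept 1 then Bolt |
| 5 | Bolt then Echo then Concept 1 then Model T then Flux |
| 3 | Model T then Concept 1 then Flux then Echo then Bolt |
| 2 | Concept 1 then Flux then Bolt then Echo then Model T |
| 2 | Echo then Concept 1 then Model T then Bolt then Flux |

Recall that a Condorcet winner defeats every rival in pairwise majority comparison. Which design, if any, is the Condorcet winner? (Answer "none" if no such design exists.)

none

Head-to-head results (13 engineers):
Echo vs Model T: Echo, 10–3.
Echo vs Flux: Echo, 7–6.
Echo vs Bolt: Bolt wins 7–6.
Echo vs Concept 1: Echo wins 8–5.
Model T vs Flux: Model T, 10–3.
Model T vs Bolt: Bolt, 7–6.
Model T vs Concept 1: Concept 1 wins 9–4.
Flux vs Bolt: Bolt, 7–6.
Flux–Concept 1: Concept 1 12–1.
Bolt–Concept 1: Concept 1 8–5.
No design is unbeaten: Echo loses to Bolt; Model T loses to Echo; Flux loses to Echo; Bolt loses to Concept 1; Concept 1 loses to Echo. In particular Echo beats Concept 1 beats Bolt beats Echo is a majority cycle — no Condorcet winner exists.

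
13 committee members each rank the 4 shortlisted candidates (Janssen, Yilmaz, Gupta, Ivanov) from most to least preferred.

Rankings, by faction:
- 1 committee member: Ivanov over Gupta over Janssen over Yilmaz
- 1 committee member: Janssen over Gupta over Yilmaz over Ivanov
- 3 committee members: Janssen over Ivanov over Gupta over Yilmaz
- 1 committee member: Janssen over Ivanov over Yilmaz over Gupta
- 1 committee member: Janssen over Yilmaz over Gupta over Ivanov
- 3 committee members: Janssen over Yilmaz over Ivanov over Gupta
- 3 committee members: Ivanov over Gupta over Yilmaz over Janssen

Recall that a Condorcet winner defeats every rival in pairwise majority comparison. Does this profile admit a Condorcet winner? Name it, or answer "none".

Janssen

Head-to-head results (13 committee members):
Janssen vs Yilmaz: 10 to 3, Janssen.
Janssen vs Gupta: 1+3+1+1+3 = 9 for Janssen, 4 for Gupta — Janssen by 9–4.
Janssen vs Ivanov: Janssen is ranked higher on 1+3+1+1+3 = 9 ballots, Ivanov on 4. Janssen wins 9–4.
Yilmaz vs Gupta: 1+1+3 = 5 for Yilmaz, 8 for Gupta — Gupta by 8–5.
Yilmaz vs Ivanov: 5 to 8, Ivanov.
Gupta vs Ivanov: Gupta preferred on 1+1 = 2 ballots; Ivanov wins 11–2.
Only Janssen has no losses; Janssen is the Condorcet winner.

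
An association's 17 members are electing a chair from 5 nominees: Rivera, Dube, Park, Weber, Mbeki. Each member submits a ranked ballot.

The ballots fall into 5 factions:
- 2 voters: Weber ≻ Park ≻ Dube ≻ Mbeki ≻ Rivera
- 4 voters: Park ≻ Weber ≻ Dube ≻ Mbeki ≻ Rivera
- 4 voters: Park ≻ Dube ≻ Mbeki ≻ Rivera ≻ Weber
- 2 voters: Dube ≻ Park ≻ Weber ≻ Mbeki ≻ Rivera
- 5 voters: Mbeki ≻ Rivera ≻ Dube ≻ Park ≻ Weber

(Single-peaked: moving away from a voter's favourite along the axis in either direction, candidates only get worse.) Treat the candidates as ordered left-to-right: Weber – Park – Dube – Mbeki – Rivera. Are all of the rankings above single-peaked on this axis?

yes

Axis positions: Weber=1, Park=2, Dube=3, Mbeki=4, Rivera=5.
Faction 1 (peak Weber at position 1): ranking walks positions 1-2-3-4-5, expanding outward from the peak — single-peaked.
Faction 2 (peak Park at position 2): ranking walks positions 2-1-3-4-5, expanding outward from the peak — single-peaked.
Faction 3 (peak Park at position 2): ranking walks positions 2-3-4-5-1, expanding outward from the peak — single-peaked.
Faction 4 (peak Dube at position 3): ranking walks positions 3-2-1-4-5, expanding outward from the peak — single-peaked.
Faction 5 (peak Mbeki at position 4): ranking walks positions 4-5-3-2-1, expanding outward from the peak — single-peaked.
Every ranking is single-peaked on this axis.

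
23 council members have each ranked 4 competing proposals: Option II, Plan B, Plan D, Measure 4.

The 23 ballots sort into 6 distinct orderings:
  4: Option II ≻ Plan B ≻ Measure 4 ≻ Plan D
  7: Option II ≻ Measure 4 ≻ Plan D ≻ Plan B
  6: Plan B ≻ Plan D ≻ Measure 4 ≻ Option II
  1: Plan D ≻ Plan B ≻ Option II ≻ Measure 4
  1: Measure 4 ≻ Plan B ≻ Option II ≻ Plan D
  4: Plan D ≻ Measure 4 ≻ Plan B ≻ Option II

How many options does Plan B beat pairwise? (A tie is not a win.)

1

Plan B against each rival (23 council members):
Plan B vs Option II: Plan B preferred on 6+1+1+4 = 12 ballots; Plan B wins 12–11.
Plan B–Plan D: Plan D 12–11.
Plan B–Measure 4: Measure 4 12–11.
Plan B beats Option II; loses to Plan D, Measure 4 — 1 pairwise win.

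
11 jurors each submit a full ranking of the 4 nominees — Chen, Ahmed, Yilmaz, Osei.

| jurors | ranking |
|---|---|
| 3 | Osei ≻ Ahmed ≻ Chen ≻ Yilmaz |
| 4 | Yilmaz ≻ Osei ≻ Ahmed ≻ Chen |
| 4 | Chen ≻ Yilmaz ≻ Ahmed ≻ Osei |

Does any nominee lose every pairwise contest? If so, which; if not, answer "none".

Pairwise majorities:
Chen vs Ahmed: Chen preferred on 4 ballots; Ahmed wins 7–4.
Chen vs Yilmaz: 7 to 4, Chen.
Chen–Osei: Osei 7–4.
Ahmed vs Yilmaz: Yilmaz wins 8–3.
Ahmed vs Osei: Osei wins 7–4.
Yilmaz vs Osei: Yilmaz preferred on 4+4 = 8 ballots; Yilmaz wins 8–3.
Each nominee has at least one pairwise win (Chen beats Yilmaz; Ahmed beats Chen; Yilmaz beats Ahmed; Osei beats Chen) — no Condorcet loser.

none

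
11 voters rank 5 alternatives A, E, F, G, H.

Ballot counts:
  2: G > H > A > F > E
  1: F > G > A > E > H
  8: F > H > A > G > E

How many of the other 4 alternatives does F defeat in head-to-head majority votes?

F against each rival (11 voters):
F vs A: 9 to 2, F.
F vs E: F wins 11–0.
F vs G: F wins 9–2.
F–H: F 9–2.
F beats A, E, G, H — 4 pairwise wins.

4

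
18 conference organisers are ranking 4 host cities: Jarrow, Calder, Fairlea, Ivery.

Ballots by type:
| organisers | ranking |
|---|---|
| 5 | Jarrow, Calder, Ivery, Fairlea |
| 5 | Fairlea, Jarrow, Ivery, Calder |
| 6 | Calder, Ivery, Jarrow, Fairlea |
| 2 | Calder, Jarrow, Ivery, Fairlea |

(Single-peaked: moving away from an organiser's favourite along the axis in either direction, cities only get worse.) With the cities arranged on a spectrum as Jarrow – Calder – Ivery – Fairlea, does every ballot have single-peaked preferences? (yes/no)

no

Axis positions: Jarrow=1, Calder=2, Ivery=3, Fairlea=4.
Type 1 (peak Jarrow at position 1): ranking walks positions 1-2-3-4, expanding outward from the peak — single-peaked.
Type 2: ranking walks positions 4-1-3-2; Jarrow is ranked above Ivery even though Ivery lies between Jarrow and the peak Fairlea on the axis — preferences dip and rise again. Not single-peaked.
Type 3 (peak Calder at position 2): ranking walks positions 2-3-1-4, expanding outward from the peak — single-peaked.
Type 4 (peak Calder at position 2): ranking walks positions 2-1-3-4, expanding outward from the peak — single-peaked.
Type 2 violates single-peakedness, so the profile is not single-peaked on this axis.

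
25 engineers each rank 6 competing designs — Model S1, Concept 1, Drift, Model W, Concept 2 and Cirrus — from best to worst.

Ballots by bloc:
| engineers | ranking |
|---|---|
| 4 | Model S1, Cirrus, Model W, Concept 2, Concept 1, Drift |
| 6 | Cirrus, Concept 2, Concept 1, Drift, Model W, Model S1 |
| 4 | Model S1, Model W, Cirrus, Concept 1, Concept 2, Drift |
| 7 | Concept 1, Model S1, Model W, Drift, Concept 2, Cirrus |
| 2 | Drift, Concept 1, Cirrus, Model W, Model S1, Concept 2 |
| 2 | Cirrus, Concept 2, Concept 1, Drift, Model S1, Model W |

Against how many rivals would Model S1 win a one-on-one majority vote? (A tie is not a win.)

Model S1 against each rival (25 engineers):
Model S1 vs Concept 1: 4+4 = 8 for Model S1, 17 for Concept 1 — Concept 1 by 17–8.
Model S1–Drift: Model S1 15–10.
Model S1 vs Model W: Model S1 is ranked higher on 4+4+7+2 = 17 ballots, Model W on 8. Model S1 wins 17–8.
Model S1 vs Concept 2: Model S1, 17–8.
Model S1 vs Cirrus: Model S1 wins 15–10.
Model S1 beats Drift, Model W, Concept 2, Cirrus; loses to Concept 1 — 4 pairwise wins.

4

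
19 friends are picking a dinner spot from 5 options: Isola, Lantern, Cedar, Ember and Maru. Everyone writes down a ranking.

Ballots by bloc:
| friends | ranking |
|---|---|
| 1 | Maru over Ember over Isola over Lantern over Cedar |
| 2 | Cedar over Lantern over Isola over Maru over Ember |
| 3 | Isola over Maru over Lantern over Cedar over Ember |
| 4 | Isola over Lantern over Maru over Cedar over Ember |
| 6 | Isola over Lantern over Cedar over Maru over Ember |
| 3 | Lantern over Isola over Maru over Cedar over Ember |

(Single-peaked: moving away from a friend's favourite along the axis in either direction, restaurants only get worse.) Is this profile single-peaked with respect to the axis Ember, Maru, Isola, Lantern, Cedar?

Axis positions: Ember=1, Maru=2, Isola=3, Lantern=4, Cedar=5.
Bloc 1 (peak Maru at position 2): ranking walks positions 2-1-3-4-5, expanding outward from the peak — single-peaked.
Bloc 2 (peak Cedar at position 5): ranking walks positions 5-4-3-2-1, expanding outward from the peak — single-peaked.
Bloc 3 (peak Isola at position 3): ranking walks positions 3-2-4-5-1, expanding outward from the peak — single-peaked.
Bloc 4 (peak Isola at position 3): ranking walks positions 3-4-2-5-1, expanding outward from the peak — single-peaked.
Bloc 5 (peak Isola at position 3): ranking walks positions 3-4-5-2-1, expanding outward from the peak — single-peaked.
Bloc 6 (peak Lantern at position 4): ranking walks positions 4-3-2-5-1, expanding outward from the peak — single-peaked.
Every ranking is single-peaked on this axis.

yes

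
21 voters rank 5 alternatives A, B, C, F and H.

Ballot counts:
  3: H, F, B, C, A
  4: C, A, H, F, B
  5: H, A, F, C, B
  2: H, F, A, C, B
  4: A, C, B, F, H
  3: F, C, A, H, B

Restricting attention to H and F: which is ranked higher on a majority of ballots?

Ballots ranking H above F: 3 + 4 + 5 + 2 = 14.
Ballots ranking F above H: 21 − 14 = 7.
H wins the head-to-head 14–7.

H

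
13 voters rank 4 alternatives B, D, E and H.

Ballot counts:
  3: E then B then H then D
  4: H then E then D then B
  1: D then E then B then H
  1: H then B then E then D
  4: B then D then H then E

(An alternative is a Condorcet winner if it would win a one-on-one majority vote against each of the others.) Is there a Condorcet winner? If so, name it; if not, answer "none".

Pairwise majorities:
B vs D: B is ranked higher on 3+1+4 = 8 ballots, D on 5. B wins 8–5.
B vs E: B preferred on 1+4 = 5 ballots; E wins 8–5.
B vs H: B wins 8–5.
D vs E: 5 to 8, E.
D vs H: D preferred on 1+4 = 5 ballots; H wins 8–5.
E vs H: H wins 9–4.
Every alternative loses at least once (B loses to E; D loses to B; E loses to H; H loses to B). The majority relation contains the cycle B > H > E > B, so there is no Condorcet winner.

none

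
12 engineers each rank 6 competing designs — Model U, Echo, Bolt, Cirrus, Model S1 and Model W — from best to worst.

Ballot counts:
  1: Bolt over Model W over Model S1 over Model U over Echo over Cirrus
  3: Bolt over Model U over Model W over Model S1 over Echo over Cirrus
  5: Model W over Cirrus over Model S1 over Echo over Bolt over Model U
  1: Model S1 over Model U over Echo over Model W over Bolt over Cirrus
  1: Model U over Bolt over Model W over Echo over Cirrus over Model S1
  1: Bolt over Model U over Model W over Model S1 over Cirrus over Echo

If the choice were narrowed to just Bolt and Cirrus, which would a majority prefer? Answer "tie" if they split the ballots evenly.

Ballots ranking Bolt above Cirrus: 1 + 3 + 1 + 1 + 1 = 7.
Ballots ranking Cirrus above Bolt: 12 − 7 = 5.
Bolt wins the head-to-head 7–5.

Bolt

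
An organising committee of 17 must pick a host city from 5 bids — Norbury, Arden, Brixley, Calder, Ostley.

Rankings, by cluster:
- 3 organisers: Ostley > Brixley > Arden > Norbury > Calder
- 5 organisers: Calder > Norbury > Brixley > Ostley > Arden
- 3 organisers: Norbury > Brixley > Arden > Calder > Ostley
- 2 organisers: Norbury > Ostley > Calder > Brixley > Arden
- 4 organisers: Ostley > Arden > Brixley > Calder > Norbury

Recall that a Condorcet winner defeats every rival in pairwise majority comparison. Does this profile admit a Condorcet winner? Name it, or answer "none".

none

Check each pair by majority over 17 ballots:
Norbury vs Arden: Norbury is ranked higher on 5+3+2 = 10 ballots, Arden on 7. Norbury wins 10–7.
Norbury vs Brixley: Norbury is ranked higher on 5+3+2 = 10 ballots, Brixley on 7. Norbury wins 10–7.
Norbury vs Calder: 8 to 9, Calder.
Norbury vs Ostley: 5+3+2 = 10 for Norbury, 7 for Ostley — Norbury by 10–7.
Arden vs Brixley: 4 for Arden, 13 for Brixley — Brixley by 13–4.
Arden vs Calder: Arden preferred on 3+3+4 = 10 ballots; Arden wins 10–7.
Arden vs Ostley: 3 to 14, Ostley.
Brixley vs Calder: 10 to 7, Brixley.
Brixley vs Ostley: Brixley preferred on 5+3 = 8 ballots; Ostley wins 9–8.
Calder vs Ostley: Calder preferred on 5+3 = 8 ballots; Ostley wins 9–8.
No city is unbeaten: Norbury loses to Calder; Arden loses to Norbury; Brixley loses to Norbury; Calder loses to Arden; Ostley loses to Norbury. In particular Norbury → Arden → Calder → Norbury is a majority cycle — no Condorcet winner exists.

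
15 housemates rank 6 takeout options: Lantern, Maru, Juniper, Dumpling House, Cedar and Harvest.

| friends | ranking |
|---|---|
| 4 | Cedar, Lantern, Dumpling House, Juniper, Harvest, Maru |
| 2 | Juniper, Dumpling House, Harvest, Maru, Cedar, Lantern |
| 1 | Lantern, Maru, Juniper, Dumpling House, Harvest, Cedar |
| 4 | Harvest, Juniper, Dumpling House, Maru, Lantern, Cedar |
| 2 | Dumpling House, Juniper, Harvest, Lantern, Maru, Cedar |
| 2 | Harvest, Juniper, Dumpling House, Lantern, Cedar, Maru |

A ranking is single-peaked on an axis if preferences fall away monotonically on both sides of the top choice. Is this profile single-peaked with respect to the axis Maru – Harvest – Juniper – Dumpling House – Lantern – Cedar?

Axis positions: Maru=1, Harvest=2, Juniper=3, Dumpling House=4, Lantern=5, Cedar=6.
Faction 1 (peak Cedar at position 6): ranking walks positions 6-5-4-3-2-1, expanding outward from the peak — single-peaked.
Faction 2: ranking walks positions 3-4-2-1-6-5; Cedar is ranked above Lantern even though Lantern lies between Cedar and the peak Juniper on the axis — preferences dip and rise again. Not single-peaked.
Faction 3: ranking walks positions 5-1-3-4-2-6; Maru is ranked above Dumpling House even though Dumpling House lies between Maru and the peak Lantern on the axis — preferences dip and rise again. Not single-peaked.
Faction 4 (peak Harvest at position 2): ranking walks positions 2-3-4-1-5-6, expanding outward from the peak — single-peaked.
Faction 5 (peak Dumpling House at position 4): ranking walks positions 4-3-2-5-1-6, expanding outward from the peak — single-peaked.
Faction 6 (peak Harvest at position 2): ranking walks positions 2-3-4-5-6-1, expanding outward from the peak — single-peaked.
Faction 2 violates single-peakedness, so the profile is not single-peaked on this axis.

no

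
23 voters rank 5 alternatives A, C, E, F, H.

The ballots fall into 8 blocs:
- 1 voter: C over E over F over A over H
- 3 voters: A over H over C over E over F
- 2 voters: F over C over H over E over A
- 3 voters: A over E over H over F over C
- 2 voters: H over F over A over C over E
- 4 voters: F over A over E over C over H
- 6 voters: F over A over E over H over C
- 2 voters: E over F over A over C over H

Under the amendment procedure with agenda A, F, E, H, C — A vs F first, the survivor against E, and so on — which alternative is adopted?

Round 1: A vs F — 6–17, F advances.
Round 2: F vs E — 14–9, F advances.
Round 3: F vs H — 15–8, F advances.
Round 4: F vs C — 19–4, F advances.
F survives the agenda.

F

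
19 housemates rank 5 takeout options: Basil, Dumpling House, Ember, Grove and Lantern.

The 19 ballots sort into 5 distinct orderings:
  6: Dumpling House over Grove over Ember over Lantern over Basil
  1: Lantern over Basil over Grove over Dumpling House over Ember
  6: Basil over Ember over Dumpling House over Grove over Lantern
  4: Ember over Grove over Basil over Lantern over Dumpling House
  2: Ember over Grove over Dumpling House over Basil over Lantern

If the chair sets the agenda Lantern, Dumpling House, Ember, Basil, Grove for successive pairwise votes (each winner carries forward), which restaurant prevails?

Ember

Round 1: Lantern vs Dumpling House — 5–14, Dumpling House advances.
Round 2: Dumpling House vs Ember — 7–12, Ember advances.
Round 3: Ember vs Basil — 12–7, Ember advances.
Round 4: Ember vs Grove — 12–7, Ember advances.
The agenda winner is Ember.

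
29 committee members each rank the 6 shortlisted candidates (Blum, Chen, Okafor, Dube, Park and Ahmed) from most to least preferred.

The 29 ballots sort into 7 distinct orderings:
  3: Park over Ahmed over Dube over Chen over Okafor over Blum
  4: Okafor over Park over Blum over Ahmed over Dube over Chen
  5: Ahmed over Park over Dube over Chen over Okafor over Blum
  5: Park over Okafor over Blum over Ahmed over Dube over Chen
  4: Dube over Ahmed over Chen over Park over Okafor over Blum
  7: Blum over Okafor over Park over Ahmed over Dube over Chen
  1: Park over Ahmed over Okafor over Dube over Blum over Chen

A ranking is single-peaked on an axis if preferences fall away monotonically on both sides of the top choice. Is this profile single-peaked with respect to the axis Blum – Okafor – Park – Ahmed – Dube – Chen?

Axis positions: Blum=1, Okafor=2, Park=3, Ahmed=4, Dube=5, Chen=6.
Bloc 1 (peak Park at position 3): ranking walks positions 3-4-5-6-2-1, expanding outward from the peak — single-peaked.
Bloc 2 (peak Okafor at position 2): ranking walks positions 2-3-1-4-5-6, expanding outward from the peak — single-peaked.
Bloc 3 (peak Ahmed at position 4): ranking walks positions 4-3-5-6-2-1, expanding outward from the peak — single-peaked.
Bloc 4 (peak Park at position 3): ranking walks positions 3-2-1-4-5-6, expanding outward from the peak — single-peaked.
Bloc 5 (peak Dube at position 5): ranking walks positions 5-4-6-3-2-1, expanding outward from the peak — single-peaked.
Bloc 6 (peak Blum at position 1): ranking walks positions 1-2-3-4-5-6, expanding outward from the peak — single-peaked.
Bloc 7 (peak Park at position 3): ranking walks positions 3-4-2-5-1-6, expanding outward from the peak — single-peaked.
Every ranking is single-peaked on this axis.

yes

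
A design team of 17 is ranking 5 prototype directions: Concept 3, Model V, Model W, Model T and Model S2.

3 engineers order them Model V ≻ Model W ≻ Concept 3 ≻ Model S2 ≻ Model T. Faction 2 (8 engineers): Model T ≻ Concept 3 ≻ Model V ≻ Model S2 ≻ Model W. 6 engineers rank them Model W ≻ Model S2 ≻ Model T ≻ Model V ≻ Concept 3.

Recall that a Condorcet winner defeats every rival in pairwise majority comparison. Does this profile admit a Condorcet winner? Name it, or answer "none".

none

Pairwise majorities:
Concept 3 vs Model V: Model V wins 9–8.
Concept 3 vs Model W: Model W wins 9–8.
Concept 3–Model T: Model T 14–3.
Concept 3 vs Model S2: Concept 3 wins 11–6.
Model V vs Model W: Model V wins 11–6.
Model V–Model T: Model T 14–3.
Model V–Model S2: Model V 11–6.
Model W–Model T: Model W 9–8.
Model W vs Model S2: Model W, 9–8.
Model T vs Model S2: Model S2 wins 9–8.
Every design loses at least once (Concept 3 loses to Model V; Model V loses to Model T; Model W loses to Model V; Model T loses to Model W; Model S2 loses to Concept 3). The majority relation contains the cycle Concept 3 → Model S2 → Model T → Concept 3, so there is no Condorcet winner.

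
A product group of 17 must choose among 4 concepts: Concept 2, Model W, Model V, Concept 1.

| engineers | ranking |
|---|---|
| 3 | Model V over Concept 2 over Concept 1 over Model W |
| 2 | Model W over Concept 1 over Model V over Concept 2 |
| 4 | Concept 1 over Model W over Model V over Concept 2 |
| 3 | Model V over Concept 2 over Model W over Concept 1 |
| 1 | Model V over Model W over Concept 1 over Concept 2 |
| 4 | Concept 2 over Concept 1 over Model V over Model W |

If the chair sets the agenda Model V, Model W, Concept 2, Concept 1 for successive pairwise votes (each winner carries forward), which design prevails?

Round 1: Model V vs Model W — 11–6, Model V advances.
Round 2: Model V vs Concept 2 — 13–4, Model V advances.
Round 3: Model V vs Concept 1 — 7–10, Concept 1 advances.
The agenda winner is Concept 1.

Concept 1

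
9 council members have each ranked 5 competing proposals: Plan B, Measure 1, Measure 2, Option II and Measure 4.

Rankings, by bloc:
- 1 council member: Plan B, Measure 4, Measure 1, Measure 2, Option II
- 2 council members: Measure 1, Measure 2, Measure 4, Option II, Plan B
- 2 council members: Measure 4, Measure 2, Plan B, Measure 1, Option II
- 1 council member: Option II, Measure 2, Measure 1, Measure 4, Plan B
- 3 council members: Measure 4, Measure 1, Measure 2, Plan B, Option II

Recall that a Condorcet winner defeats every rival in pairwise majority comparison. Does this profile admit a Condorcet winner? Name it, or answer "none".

Pairwise majorities:
Plan B vs Measure 1: Measure 1, 6–3.
Plan B–Measure 2: Measure 2 8–1.
Plan B vs Option II: Plan B wins 6–3.
Plan B–Measure 4: Measure 4 8–1.
Measure 1–Measure 2: Measure 1 6–3.
Measure 1 vs Option II: Measure 1 wins 8–1.
Measure 1 vs Measure 4: Measure 4 wins 6–3.
Measure 2 vs Option II: Measure 2, 8–1.
Measure 2–Measure 4: Measure 4 6–3.
Option II vs Measure 4: Measure 4, 8–1.
Measure 4 wins every pairwise contest, so Measure 4 is the Condorcet winner.

Measure 4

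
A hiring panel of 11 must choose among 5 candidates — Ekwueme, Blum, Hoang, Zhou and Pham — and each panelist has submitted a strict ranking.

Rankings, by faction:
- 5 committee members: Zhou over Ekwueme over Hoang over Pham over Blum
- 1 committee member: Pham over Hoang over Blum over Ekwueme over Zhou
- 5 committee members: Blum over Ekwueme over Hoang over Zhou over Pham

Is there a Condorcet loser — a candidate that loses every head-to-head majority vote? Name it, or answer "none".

none

Head-to-head results (11 committee members):
Ekwueme vs Blum: Ekwueme is ranked higher on 5 ballots, Blum on 6. Blum wins 6–5.
Ekwueme vs Hoang: 5+5 = 10 for Ekwueme, 1 for Hoang — Ekwueme by 10–1.
Ekwueme vs Zhou: Ekwueme preferred on 1+5 = 6 ballots; Ekwueme wins 6–5.
Ekwueme vs Pham: 5+5 = 10 for Ekwueme, 1 for Pham — Ekwueme by 10–1.
Blum vs Hoang: 5 for Blum, 6 for Hoang — Hoang by 6–5.
Blum vs Zhou: Blum is ranked higher on 1+5 = 6 ballots, Zhou on 5. Blum wins 6–5.
Blum vs Pham: 5 to 6, Pham.
Hoang vs Zhou: Hoang, 6–5.
Hoang vs Pham: Hoang, 10–1.
Zhou vs Pham: Zhou is ranked higher on 5+5 = 10 ballots, Pham on 1. Zhou wins 10–1.
No candidate is winless: Ekwueme beats Hoang; Blum beats Ekwueme; Hoang beats Blum; Zhou beats Pham; Pham beats Blum. There is no Condorcet loser.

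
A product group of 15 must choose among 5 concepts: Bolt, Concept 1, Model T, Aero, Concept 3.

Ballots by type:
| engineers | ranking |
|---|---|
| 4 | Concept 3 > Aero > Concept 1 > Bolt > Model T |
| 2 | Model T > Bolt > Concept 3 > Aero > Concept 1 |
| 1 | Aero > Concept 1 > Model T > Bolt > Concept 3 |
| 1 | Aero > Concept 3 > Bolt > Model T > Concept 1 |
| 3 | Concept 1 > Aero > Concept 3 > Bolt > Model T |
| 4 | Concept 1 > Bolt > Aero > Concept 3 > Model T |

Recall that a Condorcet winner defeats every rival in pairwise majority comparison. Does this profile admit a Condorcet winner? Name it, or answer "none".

Check each pair by majority over 15 ballots:
Bolt vs Concept 1: 2+1 = 3 for Bolt, 12 for Concept 1 — Concept 1 by 12–3.
Bolt vs Model T: 12 to 3, Bolt.
Bolt vs Aero: Bolt preferred on 2+4 = 6 ballots; Aero wins 9–6.
Bolt vs Concept 3: 2+1+4 = 7 for Bolt, 8 for Concept 3 — Concept 3 by 8–7.
Concept 1 vs Model T: Concept 1 preferred on 4+1+3+4 = 12 ballots; Concept 1 wins 12–3.
Concept 1 vs Aero: 3+4 = 7 for Concept 1, 8 for Aero — Aero by 8–7.
Concept 1 vs Concept 3: 8 to 7, Concept 1.
Model T vs Aero: 2 to 13, Aero.
Model T vs Concept 3: 2+1 = 3 for Model T, 12 for Concept 3 — Concept 3 by 12–3.
Aero vs Concept 3: 9 to 6, Aero.
Aero beats each of Bolt, Concept 1, Model T, Concept 3 — Aero is the Condorcet winner.

Aero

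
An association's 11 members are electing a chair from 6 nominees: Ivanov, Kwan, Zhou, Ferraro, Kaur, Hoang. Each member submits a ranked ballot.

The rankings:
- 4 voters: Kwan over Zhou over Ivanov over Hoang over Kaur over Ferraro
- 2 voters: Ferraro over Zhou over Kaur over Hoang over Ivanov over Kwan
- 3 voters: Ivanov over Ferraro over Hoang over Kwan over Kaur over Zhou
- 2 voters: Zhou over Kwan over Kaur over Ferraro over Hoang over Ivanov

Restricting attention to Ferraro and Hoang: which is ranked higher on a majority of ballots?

Ferraro

Ballots ranking Ferraro above Hoang: 2 + 3 + 2 = 7.
Ballots ranking Hoang above Ferraro: 11 − 7 = 4.
Ferraro wins the head-to-head 7–4.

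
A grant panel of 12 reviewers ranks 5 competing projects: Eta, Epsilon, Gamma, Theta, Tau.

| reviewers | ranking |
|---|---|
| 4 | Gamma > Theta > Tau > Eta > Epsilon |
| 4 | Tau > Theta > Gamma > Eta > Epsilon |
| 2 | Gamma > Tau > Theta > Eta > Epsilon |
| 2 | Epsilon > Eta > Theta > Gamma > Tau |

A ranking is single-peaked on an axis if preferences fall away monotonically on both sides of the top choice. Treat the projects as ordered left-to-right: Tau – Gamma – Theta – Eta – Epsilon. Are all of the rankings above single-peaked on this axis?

Axis positions: Tau=1, Gamma=2, Theta=3, Eta=4, Epsilon=5.
Group 1 (peak Gamma at position 2): ranking walks positions 2-3-1-4-5, expanding outward from the peak — single-peaked.
Group 2: ranking walks positions 1-3-2-4-5; Theta is ranked above Gamma even though Gamma lies between Theta and the peak Tau on the axis — preferences dip and rise again. Not single-peaked.
Group 3 (peak Gamma at position 2): ranking walks positions 2-1-3-4-5, expanding outward from the peak — single-peaked.
Group 4 (peak Epsilon at position 5): ranking walks positions 5-4-3-2-1, expanding outward from the peak — single-peaked.
Group 2 violates single-peakedness, so the profile is not single-peaked on this axis.

no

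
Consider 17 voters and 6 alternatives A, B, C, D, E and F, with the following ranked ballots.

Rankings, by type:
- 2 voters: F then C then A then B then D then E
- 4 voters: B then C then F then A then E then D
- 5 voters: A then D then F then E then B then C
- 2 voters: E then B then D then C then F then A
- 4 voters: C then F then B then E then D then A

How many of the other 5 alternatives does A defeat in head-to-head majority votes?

A against each rival (17 voters):
A vs B: 2+5 = 7 for A, 10 for B — B by 10–7.
A vs C: 5 to 12, C.
A vs D: A wins 11–6.
A vs E: A preferred on 2+4+5 = 11 ballots; A wins 11–6.
A vs F: A is ranked higher on 5 ballots, F on 12. F wins 12–5.
A beats D, E; loses to B, C, F — 2 pairwise wins.

2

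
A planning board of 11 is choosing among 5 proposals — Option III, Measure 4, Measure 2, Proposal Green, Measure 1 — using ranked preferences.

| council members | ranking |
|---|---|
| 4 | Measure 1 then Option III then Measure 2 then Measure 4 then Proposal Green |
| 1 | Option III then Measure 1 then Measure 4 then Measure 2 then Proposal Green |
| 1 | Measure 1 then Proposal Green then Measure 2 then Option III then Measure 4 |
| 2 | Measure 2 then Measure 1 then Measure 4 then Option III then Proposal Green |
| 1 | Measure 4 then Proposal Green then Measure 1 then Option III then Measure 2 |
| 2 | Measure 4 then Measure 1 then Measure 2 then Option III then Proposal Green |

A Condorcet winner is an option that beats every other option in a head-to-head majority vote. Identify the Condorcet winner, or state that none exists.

Pairwise majorities:
Option III vs Measure 4: 6 to 5, Option III.
Option III vs Measure 2: 4+1+1 = 6 for Option III, 5 for Measure 2 — Option III by 6–5.
Option III vs Proposal Green: Option III is ranked higher on 4+1+2+2 = 9 ballots, Proposal Green on 2. Option III wins 9–2.
Option III vs Measure 1: Option III preferred on 1 ballot; Measure 1 wins 10–1.
Measure 4 vs Measure 2: 1+1+2 = 4 for Measure 4, 7 for Measure 2 — Measure 2 by 7–4.
Measure 4 vs Proposal Green: 4+1+2+1+2 = 10 for Measure 4, 1 for Proposal Green — Measure 4 by 10–1.
Measure 4 vs Measure 1: 1+2 = 3 for Measure 4, 8 for Measure 1 — Measure 1 by 8–3.
Measure 2 vs Proposal Green: Measure 2 is ranked higher on 4+1+2+2 = 9 ballots, Proposal Green on 2. Measure 2 wins 9–2.
Measure 2 vs Measure 1: 2 to 9, Measure 1.
Proposal Green vs Measure 1: Proposal Green preferred on 1 ballot; Measure 1 wins 10–1.
Measure 1 defeats every rival head-to-head and is the Condorcet winner.

Measure 1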